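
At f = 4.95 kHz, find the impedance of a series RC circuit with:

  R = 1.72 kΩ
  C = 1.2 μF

Step 1 — Angular frequency: ω = 2π·f = 2π·4950 = 3.11e+04 rad/s.
Step 2 — Component impedances:
  R: Z = R = 1720 Ω
  C: Z = 1/(jωC) = -j/(ω·C) = 0 - j26.79 Ω
Step 3 — Series combination: Z_total = R + C = 1720 - j26.79 Ω = 1720∠-0.9° Ω.

Z = 1720 - j26.79 Ω = 1720∠-0.9° Ω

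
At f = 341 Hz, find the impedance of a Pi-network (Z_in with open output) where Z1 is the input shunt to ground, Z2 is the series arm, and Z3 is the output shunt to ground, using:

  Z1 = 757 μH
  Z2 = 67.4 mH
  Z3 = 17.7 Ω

Step 1 — Angular frequency: ω = 2π·f = 2π·341 = 2143 rad/s.
Step 2 — Component impedances:
  Z1: Z = jωL = j·2143·0.000757 = 0 + j1.622 Ω
  Z2: Z = jωL = j·2143·0.0674 = 0 + j144.4 Ω
  Z3: Z = R = 17.7 Ω
Step 3 — With open output, the series arm Z2 and the output shunt Z3 appear in series to ground: Z2 + Z3 = 17.7 + j144.4 Ω.
Step 4 — Parallel with input shunt Z1: Z_in = Z1 || (Z2 + Z3) = 0.002152 + j1.604 Ω = 1.604∠89.9° Ω.

Z = 0.002152 + j1.604 Ω = 1.604∠89.9° Ω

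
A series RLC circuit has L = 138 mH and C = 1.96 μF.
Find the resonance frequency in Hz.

Step 1 — Resonance condition Im(Z)=0 gives ω₀ = 1/√(LC).
Step 2 — ω₀ = 1/√(0.138·1.96e-06) = 1923 rad/s.
Step 3 — f₀ = ω₀/(2π) = 306 Hz.

f₀ = 306 Hz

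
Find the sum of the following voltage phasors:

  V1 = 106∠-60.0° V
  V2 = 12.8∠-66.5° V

Step 1 — Convert each phasor to rectangular form:
  V1 = 106·(cos(-60.0°) + j·sin(-60.0°)) = 53 - j91.8 V
  V2 = 12.8·(cos(-66.5°) + j·sin(-66.5°)) = 5.104 - j11.74 V
Step 2 — Sum components: V_total = 58.1 - j103.5 V.
Step 3 — Convert to polar: |V_total| = 118.7 V, ∠V_total = -60.7°.

V_total = 118.7∠-60.7° V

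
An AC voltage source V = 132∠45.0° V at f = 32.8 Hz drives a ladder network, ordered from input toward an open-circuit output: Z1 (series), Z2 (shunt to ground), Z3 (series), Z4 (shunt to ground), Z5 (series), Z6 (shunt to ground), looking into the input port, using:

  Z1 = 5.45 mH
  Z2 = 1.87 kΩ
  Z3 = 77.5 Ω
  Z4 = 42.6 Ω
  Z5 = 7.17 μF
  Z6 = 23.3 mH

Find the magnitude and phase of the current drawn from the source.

Step 1 — Angular frequency: ω = 2π·f = 2π·32.8 = 206.1 rad/s.
Step 2 — Component impedances:
  Z1: Z = jωL = j·206.1·0.00545 = 0 + j1.123 Ω
  Z2: Z = R = 1870 Ω
  Z3: Z = R = 77.5 Ω
  Z4: Z = R = 42.6 Ω
  Z5: Z = 1/(jωC) = -j/(ω·C) = 0 - j676.7 Ω
  Z6: Z = jωL = j·206.1·0.0233 = 0 + j4.802 Ω
Step 3 — Ladder network (open output): work backward from the far end, alternating series and parallel combinations. Z_in = 112.7 - j1.252 Ω = 112.7∠-0.6° Ω.
Step 4 — Source phasor: V = 132∠45.0° V = 93.34 + j93.34 V.
Step 5 — Ohm's law: I = V / Z_total = (93.34 + j93.34) / (112.7 - j1.252) = 0.8189 + j0.8373 A.
Step 6 — Convert to polar: |I| = 1.171 A, ∠I = 45.6°.

I = 1.171∠45.6° A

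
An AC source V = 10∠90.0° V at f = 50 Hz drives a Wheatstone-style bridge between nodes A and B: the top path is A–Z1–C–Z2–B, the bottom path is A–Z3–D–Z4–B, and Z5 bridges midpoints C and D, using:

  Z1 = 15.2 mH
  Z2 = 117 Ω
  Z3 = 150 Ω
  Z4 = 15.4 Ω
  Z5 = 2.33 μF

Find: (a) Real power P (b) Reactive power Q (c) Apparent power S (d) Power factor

Step 1 — Angular frequency: ω = 2π·f = 2π·50 = 314.2 rad/s.
Step 2 — Component impedances:
  Z1: Z = jωL = j·314.2·0.0152 = 0 + j4.775 Ω
  Z2: Z = R = 117 Ω
  Z3: Z = R = 150 Ω
  Z4: Z = R = 15.4 Ω
  Z5: Z = 1/(jωC) = -j/(ω·C) = 0 - j1366 Ω
Step 3 — Bridge requires nodal analysis (the Z5 bridge couples midpoints C and D, so the two paths cannot be reduced to a simple series/parallel combination). Setting node B to ground and injecting 1 A at node A, the 3-node admittance system at A, C, D solves to V_A = Z_AB = 68.29 - j1.175 Ω = 68.3∠-1.0° Ω.
Step 4 — Source phasor: V = 10∠90.0° V = 0 + j10 V.
Step 5 — Current: I = V / Z = -0.002518 + j0.1464 A = 0.1464∠91.0° A.
Step 6 — Complex power: S = V·I* = 1.464 - j0.02518 VA.
Step 7 — Real power: P = Re(S) = 1.464 W.
Step 8 — Reactive power: Q = Im(S) = -0.02518 VAR.
Step 9 — Apparent power: |S| = 1.464 VA.
Step 10 — Power factor: PF = P/|S| = 0.9999 (leading).

(a) P = 1.464 W  (b) Q = -0.02518 VAR  (c) S = 1.464 VA  (d) PF = 0.9999 (leading)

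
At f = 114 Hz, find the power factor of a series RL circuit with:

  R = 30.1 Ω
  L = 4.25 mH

Step 1 — Angular frequency: ω = 2π·f = 2π·114 = 716.3 rad/s.
Step 2 — Component impedances:
  R: Z = R = 30.1 Ω
  L: Z = jωL = j·716.3·0.00425 = 0 + j3.044 Ω
Step 3 — Series combination: Z_total = R + L = 30.1 + j3.044 Ω = 30.25∠5.8° Ω.
Step 4 — Power factor: PF = cos(φ) = Re(Z)/|Z| = 30.1/30.254 = 0.9949.
Step 5 — Type: Im(Z) = 3.044 ⇒ lagging (phase φ = 5.8°).

PF = 0.9949 (lagging, φ = 5.8°)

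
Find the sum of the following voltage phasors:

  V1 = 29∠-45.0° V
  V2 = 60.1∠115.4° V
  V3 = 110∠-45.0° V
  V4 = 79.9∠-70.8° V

Step 1 — Convert each phasor to rectangular form:
  V1 = 29·(cos(-45.0°) + j·sin(-45.0°)) = 20.51 - j20.51 V
  V2 = 60.1·(cos(115.4°) + j·sin(115.4°)) = -25.78 + j54.29 V
  V3 = 110·(cos(-45.0°) + j·sin(-45.0°)) = 77.78 - j77.78 V
  V4 = 79.9·(cos(-70.8°) + j·sin(-70.8°)) = 26.28 - j75.46 V
Step 2 — Sum components: V_total = 98.79 - j119.5 V.
Step 3 — Convert to polar: |V_total| = 155 V, ∠V_total = -50.4°.

V_total = 155∠-50.4° V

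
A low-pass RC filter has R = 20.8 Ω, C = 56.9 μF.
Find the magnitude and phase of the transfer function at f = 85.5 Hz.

Step 1 — Angular frequency: ω = 2π·85.5 = 537.2 rad/s.
Step 2 — Transfer function: H(jω) = 1/(1 + jωRC).
Step 3 — Denominator: 1 + jωRC = 1 + j·537.2·20.8·5.69e-05 = 1 + j0.6358.
Step 4 — H = 0.7121 - j0.4528.
Step 5 — Magnitude: |H| = 0.8439 (-1.5 dB); phase: φ = -32.4°.

|H| = 0.8439 (-1.5 dB), φ = -32.4°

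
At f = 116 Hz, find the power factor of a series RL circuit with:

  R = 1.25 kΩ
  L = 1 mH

Step 1 — Angular frequency: ω = 2π·f = 2π·116 = 728.8 rad/s.
Step 2 — Component impedances:
  R: Z = R = 1250 Ω
  L: Z = jωL = j·728.8·0.001 = 0 + j0.7288 Ω
Step 3 — Series combination: Z_total = R + L = 1250 + j0.7288 Ω = 1250∠0.0° Ω.
Step 4 — Power factor: PF = cos(φ) = Re(Z)/|Z| = 1250/1250 = 1.
Step 5 — Type: Im(Z) = 0.7288 ⇒ lagging (phase φ = 0.0°).

PF = 1 (lagging, φ = 0.0°)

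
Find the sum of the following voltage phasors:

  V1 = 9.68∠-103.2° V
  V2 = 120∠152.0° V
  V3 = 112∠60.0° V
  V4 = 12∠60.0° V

Step 1 — Convert each phasor to rectangular form:
  V1 = 9.68·(cos(-103.2°) + j·sin(-103.2°)) = -2.21 - j9.424 V
  V2 = 120·(cos(152.0°) + j·sin(152.0°)) = -106 + j56.34 V
  V3 = 112·(cos(60.0°) + j·sin(60.0°)) = 56 + j96.99 V
  V4 = 12·(cos(60.0°) + j·sin(60.0°)) = 6 + j10.39 V
Step 2 — Sum components: V_total = -46.16 + j154.3 V.
Step 3 — Convert to polar: |V_total| = 161.1 V, ∠V_total = 106.7°.

V_total = 161.1∠106.7° V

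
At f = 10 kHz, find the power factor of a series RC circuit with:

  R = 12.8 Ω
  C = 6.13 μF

Step 1 — Angular frequency: ω = 2π·f = 2π·1e+04 = 6.283e+04 rad/s.
Step 2 — Component impedances:
  R: Z = R = 12.8 Ω
  C: Z = 1/(jωC) = -j/(ω·C) = 0 - j2.596 Ω
Step 3 — Series combination: Z_total = R + C = 12.8 - j2.596 Ω = 13.06∠-11.5° Ω.
Step 4 — Power factor: PF = cos(φ) = Re(Z)/|Z| = 12.8/13.061 = 0.98.
Step 5 — Type: Im(Z) = -2.596 ⇒ leading (phase φ = -11.5°).

PF = 0.98 (leading, φ = -11.5°)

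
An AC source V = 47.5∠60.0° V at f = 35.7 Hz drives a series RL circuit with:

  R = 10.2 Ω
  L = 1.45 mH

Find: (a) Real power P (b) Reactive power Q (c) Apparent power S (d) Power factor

Step 1 — Angular frequency: ω = 2π·f = 2π·35.7 = 224.3 rad/s.
Step 2 — Component impedances:
  R: Z = R = 10.2 Ω
  L: Z = jωL = j·224.3·0.00145 = 0 + j0.3252 Ω
Step 3 — Series combination: Z_total = R + L = 10.2 + j0.3252 Ω = 10.21∠1.8° Ω.
Step 4 — Source phasor: V = 47.5∠60.0° V = 23.75 + j41.14 V.
Step 5 — Current: I = V / Z = 2.455 + j3.955 A = 4.654∠58.2° A.
Step 6 — Complex power: S = V·I* = 221 + j7.046 VA.
Step 7 — Real power: P = Re(S) = 221 W.
Step 8 — Reactive power: Q = Im(S) = 7.046 VAR.
Step 9 — Apparent power: |S| = 221.1 VA.
Step 10 — Power factor: PF = P/|S| = 0.9995 (lagging).

(a) P = 221 W  (b) Q = 7.046 VAR  (c) S = 221.1 VA  (d) PF = 0.9995 (lagging)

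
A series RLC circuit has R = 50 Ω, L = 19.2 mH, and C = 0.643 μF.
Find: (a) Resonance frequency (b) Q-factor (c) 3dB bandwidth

Step 1 — Resonance: ω₀ = 1/√(LC) = 1/√(0.0192·6.43e-07) = 9000 rad/s.
Step 2 — f₀ = ω₀/(2π) = 1432 Hz.
Step 3 — Series Q: Q = ω₀L/R = 9000·0.0192/50 = 3.456.
Step 4 — Bandwidth: Δω = ω₀/Q = 2604 rad/s; BW = Δω/(2π) = 414.5 Hz.

(a) f₀ = 1432 Hz  (b) Q = 3.456  (c) BW = 414.5 Hz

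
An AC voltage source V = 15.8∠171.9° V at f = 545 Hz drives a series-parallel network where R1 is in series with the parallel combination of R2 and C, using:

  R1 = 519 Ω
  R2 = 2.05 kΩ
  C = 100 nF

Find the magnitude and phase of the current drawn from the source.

Step 1 — Angular frequency: ω = 2π·f = 2π·545 = 3424 rad/s.
Step 2 — Component impedances:
  R1: Z = R = 519 Ω
  R2: Z = R = 2050 Ω
  C: Z = 1/(jωC) = -j/(ω·C) = 0 - j2920 Ω
Step 3 — Parallel branch: R2 || C = 1/(1/R2 + 1/C) = 1373 - j964 Ω.
Step 4 — Series with R1: Z_total = R1 + (R2 || C) = 1892 - j964 Ω = 2124∠-27.0° Ω.
Step 5 — Source phasor: V = 15.8∠171.9° V = -15.64 + j2.226 V.
Step 6 — Ohm's law: I = V / Z_total = (-15.64 + j2.226) / (1892 - j964) = -0.007039 - j0.00241 A.
Step 7 — Convert to polar: |I| = 0.00744 A, ∠I = -161.1°.

I = 0.00744∠-161.1° A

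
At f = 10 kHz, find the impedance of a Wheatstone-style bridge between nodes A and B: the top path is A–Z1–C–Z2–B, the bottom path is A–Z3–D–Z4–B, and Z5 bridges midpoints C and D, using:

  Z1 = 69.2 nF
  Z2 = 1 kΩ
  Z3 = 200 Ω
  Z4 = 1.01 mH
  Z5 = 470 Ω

Step 1 — Angular frequency: ω = 2π·f = 2π·1e+04 = 6.283e+04 rad/s.
Step 2 — Component impedances:
  Z1: Z = 1/(jωC) = -j/(ω·C) = 0 - j230 Ω
  Z2: Z = R = 1000 Ω
  Z3: Z = R = 200 Ω
  Z4: Z = jωL = j·6.283e+04·0.00101 = 0 + j63.46 Ω
  Z5: Z = R = 470 Ω
Step 3 — Bridge requires nodal analysis (the Z5 bridge couples midpoints C and D, so the two paths cannot be reduced to a simple series/parallel combination). Setting node B to ground and injecting 1 A at node A, the 3-node admittance system at A, C, D solves to V_A = Z_AB = 143.6 + j22.27 Ω = 145.3∠8.8° Ω.

Z = 143.6 + j22.27 Ω = 145.3∠8.8° Ω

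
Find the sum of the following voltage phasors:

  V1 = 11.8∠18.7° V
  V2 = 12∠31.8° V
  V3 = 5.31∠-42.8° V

Step 1 — Convert each phasor to rectangular form:
  V1 = 11.8·(cos(18.7°) + j·sin(18.7°)) = 11.18 + j3.783 V
  V2 = 12·(cos(31.8°) + j·sin(31.8°)) = 10.2 + j6.323 V
  V3 = 5.31·(cos(-42.8°) + j·sin(-42.8°)) = 3.896 - j3.608 V
Step 2 — Sum components: V_total = 25.27 + j6.499 V.
Step 3 — Convert to polar: |V_total| = 26.09 V, ∠V_total = 14.4°.

V_total = 26.09∠14.4° V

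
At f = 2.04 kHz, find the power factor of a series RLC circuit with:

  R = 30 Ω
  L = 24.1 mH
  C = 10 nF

Step 1 — Angular frequency: ω = 2π·f = 2π·2040 = 1.282e+04 rad/s.
Step 2 — Component impedances:
  R: Z = R = 30 Ω
  L: Z = jωL = j·1.282e+04·0.0241 = 0 + j308.9 Ω
  C: Z = 1/(jωC) = -j/(ω·C) = 0 - j7802 Ω
Step 3 — Series combination: Z_total = R + L + C = 30 - j7493 Ω = 7493∠-89.8° Ω.
Step 4 — Power factor: PF = cos(φ) = Re(Z)/|Z| = 30/7493 = 0.004004.
Step 5 — Type: Im(Z) = -7493 ⇒ leading (phase φ = -89.8°).

PF = 0.004004 (leading, φ = -89.8°)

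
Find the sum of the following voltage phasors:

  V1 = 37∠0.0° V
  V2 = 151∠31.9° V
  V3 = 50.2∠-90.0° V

Step 1 — Convert each phasor to rectangular form:
  V1 = 37·(cos(0.0°) + j·sin(0.0°)) = 37 V
  V2 = 151·(cos(31.9°) + j·sin(31.9°)) = 128.2 + j79.79 V
  V3 = 50.2·(cos(-90.0°) + j·sin(-90.0°)) = 0 - j50.2 V
Step 2 — Sum components: V_total = 165.2 + j29.59 V.
Step 3 — Convert to polar: |V_total| = 167.8 V, ∠V_total = 10.2°.

V_total = 167.8∠10.2° V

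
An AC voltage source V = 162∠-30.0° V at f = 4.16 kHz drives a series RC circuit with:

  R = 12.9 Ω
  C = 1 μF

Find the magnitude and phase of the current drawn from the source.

Step 1 — Angular frequency: ω = 2π·f = 2π·4160 = 2.614e+04 rad/s.
Step 2 — Component impedances:
  R: Z = R = 12.9 Ω
  C: Z = 1/(jωC) = -j/(ω·C) = 0 - j38.26 Ω
Step 3 — Series combination: Z_total = R + C = 12.9 - j38.26 Ω = 40.37∠-71.4° Ω.
Step 4 — Source phasor: V = 162∠-30.0° V = 140.3 - j81 V.
Step 5 — Ohm's law: I = V / Z_total = (140.3 - j81) / (12.9 - j38.26) = 3.011 + j2.652 A.
Step 6 — Convert to polar: |I| = 4.012 A, ∠I = 41.4°.

I = 4.012∠41.4° A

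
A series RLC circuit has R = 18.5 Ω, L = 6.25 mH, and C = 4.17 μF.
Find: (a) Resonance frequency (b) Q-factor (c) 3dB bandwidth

Step 1 — Resonance condition Im(Z)=0 gives ω₀ = 1/√(LC).
Step 2 — ω₀ = 1/√(0.00625·4.17e-06) = 6194 rad/s.
Step 3 — f₀ = ω₀/(2π) = 985.9 Hz.
Step 4 — Series Q: Q = ω₀L/R = 6194·0.00625/18.5 = 2.093.
Step 5 — 3dB bandwidth: Δω = ω₀/Q = 2960 rad/s; BW = Δω/(2π) = 471.1 Hz.

(a) f₀ = 985.9 Hz  (b) Q = 2.093  (c) BW = 471.1 Hz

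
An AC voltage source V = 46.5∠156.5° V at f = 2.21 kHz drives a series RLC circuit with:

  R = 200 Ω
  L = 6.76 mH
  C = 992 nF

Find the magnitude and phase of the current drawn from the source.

Step 1 — Angular frequency: ω = 2π·f = 2π·2210 = 1.389e+04 rad/s.
Step 2 — Component impedances:
  R: Z = R = 200 Ω
  L: Z = jωL = j·1.389e+04·0.00676 = 0 + j93.87 Ω
  C: Z = 1/(jωC) = -j/(ω·C) = 0 - j72.6 Ω
Step 3 — Series combination: Z_total = R + L + C = 200 + j21.27 Ω = 201.1∠6.1° Ω.
Step 4 — Source phasor: V = 46.5∠156.5° V = -42.64 + j18.54 V.
Step 5 — Ohm's law: I = V / Z_total = (-42.64 + j18.54) / (200 + j21.27) = -0.2011 + j0.1141 A.
Step 6 — Convert to polar: |I| = 0.2312 A, ∠I = 150.4°.

I = 0.2312∠150.4° A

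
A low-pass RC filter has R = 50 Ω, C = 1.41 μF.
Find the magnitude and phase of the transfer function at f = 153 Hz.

Step 1 — Angular frequency: ω = 2π·153 = 961.3 rad/s.
Step 2 — Transfer function: H(jω) = 1/(1 + jωRC).
Step 3 — Denominator: 1 + jωRC = 1 + j·961.3·50·1.41e-06 = 1 + j0.06777.
Step 4 — H = 0.9954 - j0.06746.
Step 5 — Magnitude: |H| = 0.9977 (-0.0 dB); phase: φ = -3.9°.

|H| = 0.9977 (-0.0 dB), φ = -3.9°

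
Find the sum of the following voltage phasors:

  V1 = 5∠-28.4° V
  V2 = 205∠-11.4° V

Step 1 — Convert each phasor to rectangular form:
  V1 = 5·(cos(-28.4°) + j·sin(-28.4°)) = 4.398 - j2.378 V
  V2 = 205·(cos(-11.4°) + j·sin(-11.4°)) = 201 - j40.52 V
Step 2 — Sum components: V_total = 205.4 - j42.9 V.
Step 3 — Convert to polar: |V_total| = 209.8 V, ∠V_total = -11.8°.

V_total = 209.8∠-11.8° V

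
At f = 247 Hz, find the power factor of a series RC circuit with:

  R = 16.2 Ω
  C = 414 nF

Step 1 — Angular frequency: ω = 2π·f = 2π·247 = 1552 rad/s.
Step 2 — Component impedances:
  R: Z = R = 16.2 Ω
  C: Z = 1/(jωC) = -j/(ω·C) = 0 - j1556 Ω
Step 3 — Series combination: Z_total = R + C = 16.2 - j1556 Ω = 1556∠-89.4° Ω.
Step 4 — Power factor: PF = cos(φ) = Re(Z)/|Z| = 16.2/1556 = 0.01041.
Step 5 — Type: Im(Z) = -1556 ⇒ leading (phase φ = -89.4°).

PF = 0.01041 (leading, φ = -89.4°)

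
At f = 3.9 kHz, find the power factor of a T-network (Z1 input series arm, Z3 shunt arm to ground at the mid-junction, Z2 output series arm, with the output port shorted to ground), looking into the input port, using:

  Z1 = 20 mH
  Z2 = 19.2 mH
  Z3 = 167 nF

Step 1 — Angular frequency: ω = 2π·f = 2π·3900 = 2.45e+04 rad/s.
Step 2 — Component impedances:
  Z1: Z = jωL = j·2.45e+04·0.02 = 0 + j490.1 Ω
  Z2: Z = jωL = j·2.45e+04·0.0192 = 0 + j470.5 Ω
  Z3: Z = 1/(jωC) = -j/(ω·C) = 0 - j244.4 Ω
Step 3 — With the output port shorted to ground, the output series arm Z2 runs from the junction to ground; the shunt arm Z3 also runs from the junction to ground. They appear in parallel: Z3 || Z2 = 0 - j508.4 Ω.
Step 4 — Series with input arm Z1: Z_in = Z1 + (Z3 || Z2) = 0 - j18.36 Ω = 18.36∠-90.0° Ω.
Step 5 — Power factor: PF = cos(φ) = Re(Z)/|Z| = 0/18.36 = 0.
Step 6 — Type: Im(Z) = -18.36 ⇒ leading (phase φ = -90.0°).

PF = 0 (leading, φ = -90.0°)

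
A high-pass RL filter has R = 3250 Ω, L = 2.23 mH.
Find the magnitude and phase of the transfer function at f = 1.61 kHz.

Step 1 — Angular frequency: ω = 2π·1610 = 1.012e+04 rad/s.
Step 2 — Transfer function: H(jω) = jωL/(R + jωL).
Step 3 — Numerator jωL = j·22.56; denominator R + jωL = 3250 + j22.56.
Step 4 — H = 4.818e-05 + j0.006941.
Step 5 — Magnitude: |H| = 0.006941 (-43.2 dB); phase: φ = 89.6°.

|H| = 0.006941 (-43.2 dB), φ = 89.6°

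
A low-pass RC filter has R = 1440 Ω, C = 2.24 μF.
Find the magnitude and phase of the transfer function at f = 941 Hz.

Step 1 — Angular frequency: ω = 2π·941 = 5912 rad/s.
Step 2 — Transfer function: H(jω) = 1/(1 + jωRC).
Step 3 — Denominator: 1 + jωRC = 1 + j·5912·1440·2.24e-06 = 1 + j19.07.
Step 4 — H = 0.002742 - j0.05229.
Step 5 — Magnitude: |H| = 0.05236 (-25.6 dB); phase: φ = -87.0°.

|H| = 0.05236 (-25.6 dB), φ = -87.0°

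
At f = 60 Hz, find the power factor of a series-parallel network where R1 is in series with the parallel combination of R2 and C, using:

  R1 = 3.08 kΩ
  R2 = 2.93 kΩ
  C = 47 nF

Step 1 — Angular frequency: ω = 2π·f = 2π·60 = 377 rad/s.
Step 2 — Component impedances:
  R1: Z = R = 3080 Ω
  R2: Z = R = 2930 Ω
  C: Z = 1/(jωC) = -j/(ω·C) = 0 - j5.644e+04 Ω
Step 3 — Parallel branch: R2 || C = 1/(1/R2 + 1/C) = 2922 - j151.7 Ω.
Step 4 — Series with R1: Z_total = R1 + (R2 || C) = 6002 - j151.7 Ω = 6004∠-1.4° Ω.
Step 5 — Power factor: PF = cos(φ) = Re(Z)/|Z| = 6002/6004 = 0.9997.
Step 6 — Type: Im(Z) = -151.7 ⇒ leading (phase φ = -1.4°).

PF = 0.9997 (leading, φ = -1.4°)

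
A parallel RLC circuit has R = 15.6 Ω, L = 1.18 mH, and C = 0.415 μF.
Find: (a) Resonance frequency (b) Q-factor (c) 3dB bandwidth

Step 1 — Resonance: ω₀ = 1/√(LC) = 1/√(0.00118·4.15e-07) = 4.519e+04 rad/s.
Step 2 — f₀ = ω₀/(2π) = 7192 Hz.
Step 3 — Parallel Q: Q = R/(ω₀L) = 15.6/(4.519e+04·0.00118) = 0.2926.
Step 4 — Bandwidth: Δω = ω₀/Q = 1.545e+05 rad/s; BW = Δω/(2π) = 2.458e+04 Hz.

(a) f₀ = 7192 Hz  (b) Q = 0.2926  (c) BW = 2.458e+04 Hz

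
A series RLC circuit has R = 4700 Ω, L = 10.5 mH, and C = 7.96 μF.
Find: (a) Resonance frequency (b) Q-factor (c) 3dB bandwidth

Step 1 — Resonance condition Im(Z)=0 gives ω₀ = 1/√(LC).
Step 2 — ω₀ = 1/√(0.0105·7.96e-06) = 3459 rad/s.
Step 3 — f₀ = ω₀/(2π) = 550.5 Hz.
Step 4 — Series Q: Q = ω₀L/R = 3459·0.0105/4700 = 0.007728.
Step 5 — 3dB bandwidth: Δω = ω₀/Q = 4.476e+05 rad/s; BW = Δω/(2π) = 7.124e+04 Hz.

(a) f₀ = 550.5 Hz  (b) Q = 0.007728  (c) BW = 7.124e+04 Hz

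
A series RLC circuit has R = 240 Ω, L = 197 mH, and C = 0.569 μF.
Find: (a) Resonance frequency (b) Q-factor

Step 1 — Resonance condition Im(Z)=0 gives ω₀ = 1/√(LC).
Step 2 — ω₀ = 1/√(0.197·5.69e-07) = 2987 rad/s.
Step 3 — f₀ = ω₀/(2π) = 475.4 Hz.
Step 4 — Series Q: Q = ω₀L/R = 2987·0.197/240 = 2.452.

(a) f₀ = 475.4 Hz  (b) Q = 2.452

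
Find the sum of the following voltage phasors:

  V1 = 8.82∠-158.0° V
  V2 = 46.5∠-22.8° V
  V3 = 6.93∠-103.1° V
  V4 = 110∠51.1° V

Step 1 — Convert each phasor to rectangular form:
  V1 = 8.82·(cos(-158.0°) + j·sin(-158.0°)) = -8.178 - j3.304 V
  V2 = 46.5·(cos(-22.8°) + j·sin(-22.8°)) = 42.87 - j18.02 V
  V3 = 6.93·(cos(-103.1°) + j·sin(-103.1°)) = -1.571 - j6.75 V
  V4 = 110·(cos(51.1°) + j·sin(51.1°)) = 69.08 + j85.61 V
Step 2 — Sum components: V_total = 102.2 + j57.53 V.
Step 3 — Convert to polar: |V_total| = 117.3 V, ∠V_total = 29.4°.

V_total = 117.3∠29.4° V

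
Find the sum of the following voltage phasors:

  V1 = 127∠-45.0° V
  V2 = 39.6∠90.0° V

Step 1 — Convert each phasor to rectangular form:
  V1 = 127·(cos(-45.0°) + j·sin(-45.0°)) = 89.8 - j89.8 V
  V2 = 39.6·(cos(90.0°) + j·sin(90.0°)) = 0 + j39.6 V
Step 2 — Sum components: V_total = 89.8 - j50.2 V.
Step 3 — Convert to polar: |V_total| = 102.9 V, ∠V_total = -29.2°.

V_total = 102.9∠-29.2° V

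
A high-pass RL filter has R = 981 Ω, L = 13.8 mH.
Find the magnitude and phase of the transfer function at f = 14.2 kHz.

Step 1 — Angular frequency: ω = 2π·1.42e+04 = 8.922e+04 rad/s.
Step 2 — Transfer function: H(jω) = jωL/(R + jωL).
Step 3 — Numerator jωL = j·1231; denominator R + jωL = 981 + j1231.
Step 4 — H = 0.6117 + j0.4874.
Step 5 — Magnitude: |H| = 0.7821 (-2.1 dB); phase: φ = 38.5°.

|H| = 0.7821 (-2.1 dB), φ = 38.5°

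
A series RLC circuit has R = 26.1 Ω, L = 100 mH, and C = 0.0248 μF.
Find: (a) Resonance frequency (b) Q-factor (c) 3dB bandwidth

Step 1 — Resonance: ω₀ = 1/√(LC) = 1/√(0.1·2.48e-08) = 2.008e+04 rad/s.
Step 2 — f₀ = ω₀/(2π) = 3196 Hz.
Step 3 — Series Q: Q = ω₀L/R = 2.008e+04·0.1/26.1 = 76.94.
Step 4 — Bandwidth: Δω = ω₀/Q = 261 rad/s; BW = Δω/(2π) = 41.54 Hz.

(a) f₀ = 3196 Hz  (b) Q = 76.94  (c) BW = 41.54 Hz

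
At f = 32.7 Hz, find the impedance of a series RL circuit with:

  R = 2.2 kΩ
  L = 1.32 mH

Step 1 — Angular frequency: ω = 2π·f = 2π·32.7 = 205.5 rad/s.
Step 2 — Component impedances:
  R: Z = R = 2200 Ω
  L: Z = jωL = j·205.5·0.00132 = 0 + j0.2712 Ω
Step 3 — Series combination: Z_total = R + L = 2200 + j0.2712 Ω = 2200∠0.0° Ω.

Z = 2200 + j0.2712 Ω = 2200∠0.0° Ω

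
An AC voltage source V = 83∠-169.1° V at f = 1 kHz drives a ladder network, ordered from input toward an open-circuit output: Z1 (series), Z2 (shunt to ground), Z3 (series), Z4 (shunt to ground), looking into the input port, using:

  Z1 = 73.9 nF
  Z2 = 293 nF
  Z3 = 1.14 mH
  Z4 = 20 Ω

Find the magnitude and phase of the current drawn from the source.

Step 1 — Angular frequency: ω = 2π·f = 2π·1000 = 6283 rad/s.
Step 2 — Component impedances:
  Z1: Z = 1/(jωC) = -j/(ω·C) = 0 - j2154 Ω
  Z2: Z = 1/(jωC) = -j/(ω·C) = 0 - j543.2 Ω
  Z3: Z = jωL = j·6283·0.00114 = 0 + j7.163 Ω
  Z4: Z = R = 20 Ω
Step 3 — Ladder network (open output): work backward from the far end, alternating series and parallel combinations. Z_in = 20.51 - j2147 Ω = 2147∠-89.5° Ω.
Step 4 — Source phasor: V = 83∠-169.1° V = -81.5 - j15.69 V.
Step 5 — Ohm's law: I = V / Z_total = (-81.5 - j15.69) / (20.51 - j2147) = 0.006946 - j0.03802 A.
Step 6 — Convert to polar: |I| = 0.03865 A, ∠I = -79.6°.

I = 0.03865∠-79.6° A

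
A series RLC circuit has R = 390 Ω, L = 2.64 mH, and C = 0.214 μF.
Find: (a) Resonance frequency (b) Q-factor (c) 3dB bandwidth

Step 1 — Resonance condition Im(Z)=0 gives ω₀ = 1/√(LC).
Step 2 — ω₀ = 1/√(0.00264·2.14e-07) = 4.207e+04 rad/s.
Step 3 — f₀ = ω₀/(2π) = 6696 Hz.
Step 4 — Series Q: Q = ω₀L/R = 4.207e+04·0.00264/390 = 0.2848.
Step 5 — 3dB bandwidth: Δω = ω₀/Q = 1.477e+05 rad/s; BW = Δω/(2π) = 2.351e+04 Hz.

(a) f₀ = 6696 Hz  (b) Q = 0.2848  (c) BW = 2.351e+04 Hz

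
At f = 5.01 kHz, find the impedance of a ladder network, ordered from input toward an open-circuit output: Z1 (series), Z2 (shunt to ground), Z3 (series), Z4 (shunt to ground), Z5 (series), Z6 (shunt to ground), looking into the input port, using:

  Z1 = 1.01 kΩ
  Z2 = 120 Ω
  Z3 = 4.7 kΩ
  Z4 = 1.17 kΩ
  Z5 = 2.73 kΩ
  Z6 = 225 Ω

Step 1 — Angular frequency: ω = 2π·f = 2π·5010 = 3.148e+04 rad/s.
Step 2 — Component impedances:
  Z1: Z = R = 1010 Ω
  Z2: Z = R = 120 Ω
  Z3: Z = R = 4700 Ω
  Z4: Z = R = 1170 Ω
  Z5: Z = R = 2730 Ω
  Z6: Z = R = 225 Ω
Step 3 — Ladder network (open output): work backward from the far end, alternating series and parallel combinations. Z_in = 1127 Ω = 1127∠0.0° Ω.

Z = 1127 Ω = 1127∠0.0° Ω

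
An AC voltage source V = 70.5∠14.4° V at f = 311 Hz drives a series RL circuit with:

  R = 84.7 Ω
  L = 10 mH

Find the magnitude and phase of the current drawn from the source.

Step 1 — Angular frequency: ω = 2π·f = 2π·311 = 1954 rad/s.
Step 2 — Component impedances:
  R: Z = R = 84.7 Ω
  L: Z = jωL = j·1954·0.01 = 0 + j19.54 Ω
Step 3 — Series combination: Z_total = R + L = 84.7 + j19.54 Ω = 86.92∠13.0° Ω.
Step 4 — Source phasor: V = 70.5∠14.4° V = 68.29 + j17.53 V.
Step 5 — Ohm's law: I = V / Z_total = (68.29 + j17.53) / (84.7 + j19.54) = 0.8108 + j0.01994 A.
Step 6 — Convert to polar: |I| = 0.811 A, ∠I = 1.4°.

I = 0.811∠1.4° A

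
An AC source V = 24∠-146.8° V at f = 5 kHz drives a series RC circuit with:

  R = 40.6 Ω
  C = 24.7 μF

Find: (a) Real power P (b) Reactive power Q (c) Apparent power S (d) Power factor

Step 1 — Angular frequency: ω = 2π·f = 2π·5000 = 3.142e+04 rad/s.
Step 2 — Component impedances:
  R: Z = R = 40.6 Ω
  C: Z = 1/(jωC) = -j/(ω·C) = 0 - j1.289 Ω
Step 3 — Series combination: Z_total = R + C = 40.6 - j1.289 Ω = 40.62∠-1.8° Ω.
Step 4 — Source phasor: V = 24∠-146.8° V = -20.08 - j13.14 V.
Step 5 — Current: I = V / Z = -0.4839 - j0.339 A = 0.5908∠-145.0° A.
Step 6 — Complex power: S = V·I* = 14.17 - j0.4499 VA.
Step 7 — Real power: P = Re(S) = 14.17 W.
Step 8 — Reactive power: Q = Im(S) = -0.4499 VAR.
Step 9 — Apparent power: |S| = 14.18 VA.
Step 10 — Power factor: PF = P/|S| = 0.9995 (leading).

(a) P = 14.17 W  (b) Q = -0.4499 VAR  (c) S = 14.18 VA  (d) PF = 0.9995 (leading)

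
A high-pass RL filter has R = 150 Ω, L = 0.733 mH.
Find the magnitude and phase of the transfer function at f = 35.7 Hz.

Step 1 — Angular frequency: ω = 2π·35.7 = 224.3 rad/s.
Step 2 — Transfer function: H(jω) = jωL/(R + jωL).
Step 3 — Numerator jωL = j·0.1644; denominator R + jωL = 150 + j0.1644.
Step 4 — H = 1.201e-06 + j0.001096.
Step 5 — Magnitude: |H| = 0.001096 (-59.2 dB); phase: φ = 89.9°.

|H| = 0.001096 (-59.2 dB), φ = 89.9°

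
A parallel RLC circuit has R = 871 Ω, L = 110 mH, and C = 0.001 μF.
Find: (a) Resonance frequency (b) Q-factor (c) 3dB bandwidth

Step 1 — Resonance: ω₀ = 1/√(LC) = 1/√(0.11·1e-09) = 9.535e+04 rad/s.
Step 2 — f₀ = ω₀/(2π) = 1.517e+04 Hz.
Step 3 — Parallel Q: Q = R/(ω₀L) = 871/(9.535e+04·0.11) = 0.08305.
Step 4 — Bandwidth: Δω = ω₀/Q = 1.148e+06 rad/s; BW = Δω/(2π) = 1.827e+05 Hz.

(a) f₀ = 1.517e+04 Hz  (b) Q = 0.08305  (c) BW = 1.827e+05 Hz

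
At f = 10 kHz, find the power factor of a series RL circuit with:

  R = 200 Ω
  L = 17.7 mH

Step 1 — Angular frequency: ω = 2π·f = 2π·1e+04 = 6.283e+04 rad/s.
Step 2 — Component impedances:
  R: Z = R = 200 Ω
  L: Z = jωL = j·6.283e+04·0.0177 = 0 + j1112 Ω
Step 3 — Series combination: Z_total = R + L = 200 + j1112 Ω = 1130∠79.8° Ω.
Step 4 — Power factor: PF = cos(φ) = Re(Z)/|Z| = 200/1130 = 0.177.
Step 5 — Type: Im(Z) = 1112 ⇒ lagging (phase φ = 79.8°).

PF = 0.177 (lagging, φ = 79.8°)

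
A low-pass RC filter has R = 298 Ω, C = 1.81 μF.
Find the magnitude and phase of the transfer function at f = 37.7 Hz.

Step 1 — Angular frequency: ω = 2π·37.7 = 236.9 rad/s.
Step 2 — Transfer function: H(jω) = 1/(1 + jωRC).
Step 3 — Denominator: 1 + jωRC = 1 + j·236.9·298·1.81e-06 = 1 + j0.1278.
Step 4 — H = 0.9839 - j0.1257.
Step 5 — Magnitude: |H| = 0.9919 (-0.1 dB); phase: φ = -7.3°.

|H| = 0.9919 (-0.1 dB), φ = -7.3°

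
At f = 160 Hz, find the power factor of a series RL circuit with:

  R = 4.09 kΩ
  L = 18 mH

Step 1 — Angular frequency: ω = 2π·f = 2π·160 = 1005 rad/s.
Step 2 — Component impedances:
  R: Z = R = 4090 Ω
  L: Z = jωL = j·1005·0.018 = 0 + j18.1 Ω
Step 3 — Series combination: Z_total = R + L = 4090 + j18.1 Ω = 4090∠0.3° Ω.
Step 4 — Power factor: PF = cos(φ) = Re(Z)/|Z| = 4090/4090 = 1.
Step 5 — Type: Im(Z) = 18.1 ⇒ lagging (phase φ = 0.3°).

PF = 1 (lagging, φ = 0.3°)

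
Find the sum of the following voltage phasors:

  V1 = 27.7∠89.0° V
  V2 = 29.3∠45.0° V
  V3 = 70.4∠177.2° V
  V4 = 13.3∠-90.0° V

Step 1 — Convert each phasor to rectangular form:
  V1 = 27.7·(cos(89.0°) + j·sin(89.0°)) = 0.4834 + j27.7 V
  V2 = 29.3·(cos(45.0°) + j·sin(45.0°)) = 20.72 + j20.72 V
  V3 = 70.4·(cos(177.2°) + j·sin(177.2°)) = -70.32 + j3.439 V
  V4 = 13.3·(cos(-90.0°) + j·sin(-90.0°)) = 0 - j13.3 V
Step 2 — Sum components: V_total = -49.11 + j38.55 V.
Step 3 — Convert to polar: |V_total| = 62.44 V, ∠V_total = 141.9°.

V_total = 62.44∠141.9° V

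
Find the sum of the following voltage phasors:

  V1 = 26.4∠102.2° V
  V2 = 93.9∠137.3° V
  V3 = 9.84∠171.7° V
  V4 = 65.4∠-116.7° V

Step 1 — Convert each phasor to rectangular form:
  V1 = 26.4·(cos(102.2°) + j·sin(102.2°)) = -5.579 + j25.8 V
  V2 = 93.9·(cos(137.3°) + j·sin(137.3°)) = -69.01 + j63.68 V
  V3 = 9.84·(cos(171.7°) + j·sin(171.7°)) = -9.737 + j1.42 V
  V4 = 65.4·(cos(-116.7°) + j·sin(-116.7°)) = -29.39 - j58.43 V
Step 2 — Sum components: V_total = -113.7 + j32.48 V.
Step 3 — Convert to polar: |V_total| = 118.3 V, ∠V_total = 164.1°.

V_total = 118.3∠164.1° V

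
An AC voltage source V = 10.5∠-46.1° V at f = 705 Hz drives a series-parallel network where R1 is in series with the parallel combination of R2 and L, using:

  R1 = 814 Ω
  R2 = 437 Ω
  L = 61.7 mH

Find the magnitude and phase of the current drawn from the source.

Step 1 — Angular frequency: ω = 2π·f = 2π·705 = 4430 rad/s.
Step 2 — Component impedances:
  R1: Z = R = 814 Ω
  R2: Z = R = 437 Ω
  L: Z = jωL = j·4430·0.0617 = 0 + j273.3 Ω
Step 3 — Parallel branch: R2 || L = 1/(1/R2 + 1/L) = 122.9 + j196.5 Ω.
Step 4 — Series with R1: Z_total = R1 + (R2 || L) = 936.9 + j196.5 Ω = 957.2∠11.8° Ω.
Step 5 — Source phasor: V = 10.5∠-46.1° V = 7.281 - j7.566 V.
Step 6 — Ohm's law: I = V / Z_total = (7.281 - j7.566) / (936.9 + j196.5) = 0.005822 - j0.009296 A.
Step 7 — Convert to polar: |I| = 0.01097 A, ∠I = -57.9°.

I = 0.01097∠-57.9° A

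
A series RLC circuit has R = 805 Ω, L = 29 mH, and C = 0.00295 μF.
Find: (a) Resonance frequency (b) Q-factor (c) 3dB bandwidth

Step 1 — Resonance: ω₀ = 1/√(LC) = 1/√(0.029·2.95e-09) = 1.081e+05 rad/s.
Step 2 — f₀ = ω₀/(2π) = 1.721e+04 Hz.
Step 3 — Series Q: Q = ω₀L/R = 1.081e+05·0.029/805 = 3.895.
Step 4 — Bandwidth: Δω = ω₀/Q = 2.776e+04 rad/s; BW = Δω/(2π) = 4418 Hz.

(a) f₀ = 1.721e+04 Hz  (b) Q = 3.895  (c) BW = 4418 Hz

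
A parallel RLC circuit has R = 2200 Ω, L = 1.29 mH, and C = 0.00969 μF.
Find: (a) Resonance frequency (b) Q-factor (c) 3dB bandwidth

Step 1 — Resonance: ω₀ = 1/√(LC) = 1/√(0.00129·9.69e-09) = 2.828e+05 rad/s.
Step 2 — f₀ = ω₀/(2π) = 4.502e+04 Hz.
Step 3 — Parallel Q: Q = R/(ω₀L) = 2200/(2.828e+05·0.00129) = 6.03.
Step 4 — Bandwidth: Δω = ω₀/Q = 4.691e+04 rad/s; BW = Δω/(2π) = 7466 Hz.

(a) f₀ = 4.502e+04 Hz  (b) Q = 6.03  (c) BW = 7466 Hz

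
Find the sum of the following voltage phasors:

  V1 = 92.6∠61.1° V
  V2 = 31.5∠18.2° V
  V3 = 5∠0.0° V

Step 1 — Convert each phasor to rectangular form:
  V1 = 92.6·(cos(61.1°) + j·sin(61.1°)) = 44.75 + j81.07 V
  V2 = 31.5·(cos(18.2°) + j·sin(18.2°)) = 29.92 + j9.839 V
  V3 = 5·(cos(0.0°) + j·sin(0.0°)) = 5 V
Step 2 — Sum components: V_total = 79.68 + j90.91 V.
Step 3 — Convert to polar: |V_total| = 120.9 V, ∠V_total = 48.8°.

V_total = 120.9∠48.8° V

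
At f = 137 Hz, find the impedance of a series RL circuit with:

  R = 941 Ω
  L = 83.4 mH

Step 1 — Angular frequency: ω = 2π·f = 2π·137 = 860.8 rad/s.
Step 2 — Component impedances:
  R: Z = R = 941 Ω
  L: Z = jωL = j·860.8·0.0834 = 0 + j71.79 Ω
Step 3 — Series combination: Z_total = R + L = 941 + j71.79 Ω = 943.7∠4.4° Ω.

Z = 941 + j71.79 Ω = 943.7∠4.4° Ω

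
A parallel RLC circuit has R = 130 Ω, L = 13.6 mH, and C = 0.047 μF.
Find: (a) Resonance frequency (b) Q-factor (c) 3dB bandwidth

Step 1 — Resonance: ω₀ = 1/√(LC) = 1/√(0.0136·4.7e-08) = 3.955e+04 rad/s.
Step 2 — f₀ = ω₀/(2π) = 6295 Hz.
Step 3 — Parallel Q: Q = R/(ω₀L) = 130/(3.955e+04·0.0136) = 0.2417.
Step 4 — Bandwidth: Δω = ω₀/Q = 1.637e+05 rad/s; BW = Δω/(2π) = 2.605e+04 Hz.

(a) f₀ = 6295 Hz  (b) Q = 0.2417  (c) BW = 2.605e+04 Hz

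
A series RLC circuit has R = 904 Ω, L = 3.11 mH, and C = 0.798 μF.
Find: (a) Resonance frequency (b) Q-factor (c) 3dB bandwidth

Step 1 — Resonance: ω₀ = 1/√(LC) = 1/√(0.00311·7.98e-07) = 2.007e+04 rad/s.
Step 2 — f₀ = ω₀/(2π) = 3195 Hz.
Step 3 — Series Q: Q = ω₀L/R = 2.007e+04·0.00311/904 = 0.06906.
Step 4 — Bandwidth: Δω = ω₀/Q = 2.907e+05 rad/s; BW = Δω/(2π) = 4.626e+04 Hz.

(a) f₀ = 3195 Hz  (b) Q = 0.06906  (c) BW = 4.626e+04 Hz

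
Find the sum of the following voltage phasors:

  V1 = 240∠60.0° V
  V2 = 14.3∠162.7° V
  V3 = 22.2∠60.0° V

Step 1 — Convert each phasor to rectangular form:
  V1 = 240·(cos(60.0°) + j·sin(60.0°)) = 120 + j207.8 V
  V2 = 14.3·(cos(162.7°) + j·sin(162.7°)) = -13.65 + j4.252 V
  V3 = 22.2·(cos(60.0°) + j·sin(60.0°)) = 11.1 + j19.23 V
Step 2 — Sum components: V_total = 117.4 + j231.3 V.
Step 3 — Convert to polar: |V_total| = 259.4 V, ∠V_total = 63.1°.

V_total = 259.4∠63.1° V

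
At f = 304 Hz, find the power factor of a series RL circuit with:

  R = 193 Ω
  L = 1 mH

Step 1 — Angular frequency: ω = 2π·f = 2π·304 = 1910 rad/s.
Step 2 — Component impedances:
  R: Z = R = 193 Ω
  L: Z = jωL = j·1910·0.001 = 0 + j1.91 Ω
Step 3 — Series combination: Z_total = R + L = 193 + j1.91 Ω = 193∠0.6° Ω.
Step 4 — Power factor: PF = cos(φ) = Re(Z)/|Z| = 193/193 = 1.
Step 5 — Type: Im(Z) = 1.91 ⇒ lagging (phase φ = 0.6°).

PF = 1 (lagging, φ = 0.6°)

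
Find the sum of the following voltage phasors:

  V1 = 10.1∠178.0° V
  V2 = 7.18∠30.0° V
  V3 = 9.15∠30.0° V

Step 1 — Convert each phasor to rectangular form:
  V1 = 10.1·(cos(178.0°) + j·sin(178.0°)) = -10.09 + j0.3525 V
  V2 = 7.18·(cos(30.0°) + j·sin(30.0°)) = 6.218 + j3.59 V
  V3 = 9.15·(cos(30.0°) + j·sin(30.0°)) = 7.924 + j4.575 V
Step 2 — Sum components: V_total = 4.048 + j8.517 V.
Step 3 — Convert to polar: |V_total| = 9.431 V, ∠V_total = 64.6°.

V_total = 9.431∠64.6° V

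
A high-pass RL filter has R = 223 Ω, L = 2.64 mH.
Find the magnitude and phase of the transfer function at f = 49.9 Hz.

Step 1 — Angular frequency: ω = 2π·49.9 = 313.5 rad/s.
Step 2 — Transfer function: H(jω) = jωL/(R + jωL).
Step 3 — Numerator jωL = j·0.8277; denominator R + jωL = 223 + j0.8277.
Step 4 — H = 1.378e-05 + j0.003712.
Step 5 — Magnitude: |H| = 0.003712 (-48.6 dB); phase: φ = 89.8°.

|H| = 0.003712 (-48.6 dB), φ = 89.8°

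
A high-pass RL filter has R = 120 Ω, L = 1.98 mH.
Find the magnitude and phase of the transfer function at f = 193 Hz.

Step 1 — Angular frequency: ω = 2π·193 = 1213 rad/s.
Step 2 — Transfer function: H(jω) = jωL/(R + jωL).
Step 3 — Numerator jωL = j·2.401; denominator R + jωL = 120 + j2.401.
Step 4 — H = 0.0004002 + j0.02.
Step 5 — Magnitude: |H| = 0.02 (-34.0 dB); phase: φ = 88.9°.

|H| = 0.02 (-34.0 dB), φ = 88.9°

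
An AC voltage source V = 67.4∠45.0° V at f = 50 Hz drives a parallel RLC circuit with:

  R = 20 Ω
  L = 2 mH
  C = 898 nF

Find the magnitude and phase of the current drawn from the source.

Step 1 — Angular frequency: ω = 2π·f = 2π·50 = 314.2 rad/s.
Step 2 — Component impedances:
  R: Z = R = 20 Ω
  L: Z = jωL = j·314.2·0.002 = 0 + j0.6283 Ω
  C: Z = 1/(jωC) = -j/(ω·C) = 0 - j3545 Ω
Step 3 — Parallel combination: 1/Z_total = 1/R + 1/L + 1/C; Z_total = 0.01973 + j0.6278 Ω = 0.6281∠88.2° Ω.
Step 4 — Source phasor: V = 67.4∠45.0° V = 47.66 + j47.66 V.
Step 5 — Ohm's law: I = V / Z_total = (47.66 + j47.66) / (0.01973 + j0.6278) = 78.22 - j73.46 A.
Step 6 — Convert to polar: |I| = 107.3 A, ∠I = -43.2°.

I = 107.3∠-43.2° A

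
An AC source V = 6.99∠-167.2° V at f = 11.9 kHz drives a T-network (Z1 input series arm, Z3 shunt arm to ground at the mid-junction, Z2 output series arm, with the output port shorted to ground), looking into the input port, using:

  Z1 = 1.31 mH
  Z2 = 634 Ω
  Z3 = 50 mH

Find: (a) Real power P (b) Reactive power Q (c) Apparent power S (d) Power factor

Step 1 — Angular frequency: ω = 2π·f = 2π·1.19e+04 = 7.477e+04 rad/s.
Step 2 — Component impedances:
  Z1: Z = jωL = j·7.477e+04·0.00131 = 0 + j97.95 Ω
  Z2: Z = R = 634 Ω
  Z3: Z = jωL = j·7.477e+04·0.05 = 0 + j3738 Ω
Step 3 — With the output port shorted to ground, the output series arm Z2 runs from the junction to ground; the shunt arm Z3 also runs from the junction to ground. They appear in parallel: Z3 || Z2 = 616.3 + j104.5 Ω.
Step 4 — Series with input arm Z1: Z_in = Z1 + (Z3 || Z2) = 616.3 + j202.5 Ω = 648.7∠18.2° Ω.
Step 5 — Source phasor: V = 6.99∠-167.2° V = -6.816 - j1.549 V.
Step 6 — Current: I = V / Z = -0.01073 + j0.001012 A = 0.01078∠174.6° A.
Step 7 — Complex power: S = V·I* = 0.07156 + j0.02351 VA.
Step 8 — Real power: P = Re(S) = 0.07156 W.
Step 9 — Reactive power: Q = Im(S) = 0.02351 VAR.
Step 10 — Apparent power: |S| = 0.07532 VA.
Step 11 — Power factor: PF = P/|S| = 0.95 (lagging).

(a) P = 0.07156 W  (b) Q = 0.02351 VAR  (c) S = 0.07532 VA  (d) PF = 0.95 (lagging)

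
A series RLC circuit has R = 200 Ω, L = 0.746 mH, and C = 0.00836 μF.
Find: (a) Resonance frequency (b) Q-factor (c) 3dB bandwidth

Step 1 — Resonance: ω₀ = 1/√(LC) = 1/√(0.000746·8.36e-09) = 4.004e+05 rad/s.
Step 2 — f₀ = ω₀/(2π) = 6.373e+04 Hz.
Step 3 — Series Q: Q = ω₀L/R = 4.004e+05·0.000746/200 = 1.494.
Step 4 — Bandwidth: Δω = ω₀/Q = 2.681e+05 rad/s; BW = Δω/(2π) = 4.267e+04 Hz.

(a) f₀ = 6.373e+04 Hz  (b) Q = 1.494  (c) BW = 4.267e+04 Hz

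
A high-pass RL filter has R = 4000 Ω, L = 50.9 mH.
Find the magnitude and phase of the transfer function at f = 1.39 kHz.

Step 1 — Angular frequency: ω = 2π·1390 = 8734 rad/s.
Step 2 — Transfer function: H(jω) = jωL/(R + jωL).
Step 3 — Numerator jωL = j·444.5; denominator R + jωL = 4000 + j444.5.
Step 4 — H = 0.0122 + j0.1098.
Step 5 — Magnitude: |H| = 0.1105 (-19.1 dB); phase: φ = 83.7°.

|H| = 0.1105 (-19.1 dB), φ = 83.7°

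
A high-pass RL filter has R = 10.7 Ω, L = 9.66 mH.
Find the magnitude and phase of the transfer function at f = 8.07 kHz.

Step 1 — Angular frequency: ω = 2π·8070 = 5.071e+04 rad/s.
Step 2 — Transfer function: H(jω) = jωL/(R + jωL).
Step 3 — Numerator jωL = j·489.8; denominator R + jωL = 10.7 + j489.8.
Step 4 — H = 0.9995 + j0.02183.
Step 5 — Magnitude: |H| = 0.9998 (-0.0 dB); phase: φ = 1.3°.

|H| = 0.9998 (-0.0 dB), φ = 1.3°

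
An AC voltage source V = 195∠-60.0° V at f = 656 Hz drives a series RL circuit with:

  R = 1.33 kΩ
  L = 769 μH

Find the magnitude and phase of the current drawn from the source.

Step 1 — Angular frequency: ω = 2π·f = 2π·656 = 4122 rad/s.
Step 2 — Component impedances:
  R: Z = R = 1330 Ω
  L: Z = jωL = j·4122·0.000769 = 0 + j3.17 Ω
Step 3 — Series combination: Z_total = R + L = 1330 + j3.17 Ω = 1330∠0.1° Ω.
Step 4 — Source phasor: V = 195∠-60.0° V = 97.5 - j168.9 V.
Step 5 — Ohm's law: I = V / Z_total = (97.5 - j168.9) / (1330 + j3.17) = 0.07301 - j0.1271 A.
Step 6 — Convert to polar: |I| = 0.1466 A, ∠I = -60.1°.

I = 0.1466∠-60.1° A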